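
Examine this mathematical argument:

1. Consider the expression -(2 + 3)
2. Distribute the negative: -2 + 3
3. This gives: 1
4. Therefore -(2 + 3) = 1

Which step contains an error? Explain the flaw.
Step 2: Distribute the negative: -2 + 3

Step 2 incorrectly distributes the negative sign. The correct distribution is -(2 + 3) = -2 - 3 = -5. The negative must be applied to both terms, not just the first. The error treats -(2 + 3) as -2 + 3, which equals 1 instead of -5.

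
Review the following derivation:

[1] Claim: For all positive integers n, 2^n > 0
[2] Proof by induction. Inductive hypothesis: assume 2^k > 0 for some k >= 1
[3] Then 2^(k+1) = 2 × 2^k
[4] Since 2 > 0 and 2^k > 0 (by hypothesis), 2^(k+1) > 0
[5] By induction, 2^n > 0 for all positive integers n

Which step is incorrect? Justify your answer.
Step 5: By induction, 2^n > 0 for all positive integers n

Step 5 concludes the proof by induction, but no base case was ever established. A valid induction proof requires: (1) a base case proving 2^1 > 0, and (2) an inductive step showing IF 2^k > 0 THEN 2^(k+1) > 0. Steps 2-4 correctly establish the inductive step, but without the base case the conclusion in step 5 does not follow.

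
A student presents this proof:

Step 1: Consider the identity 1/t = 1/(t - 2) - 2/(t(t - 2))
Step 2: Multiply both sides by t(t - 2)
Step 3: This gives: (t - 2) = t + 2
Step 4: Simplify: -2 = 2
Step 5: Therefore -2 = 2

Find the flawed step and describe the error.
Step 3: This gives: (t - 2) = t + 2

Step 3 makes a sign error when clearing denominators. Multiplying -2/(t(t - 2)) by t(t - 2) gives -2, not +2. The correct result is (t - 2) = t - 2, which is trivially true, not (t - 2) = t + 2. (Step 1 is a valid identity: 1/(t - 2) - 2/(t(t - 2)) = (t - 2)/(t(t - 2)) = 1/t.)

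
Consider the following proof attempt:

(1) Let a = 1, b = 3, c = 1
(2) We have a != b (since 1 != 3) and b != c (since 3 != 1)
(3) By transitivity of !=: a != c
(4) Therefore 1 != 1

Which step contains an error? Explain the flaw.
Step 3: By transitivity of !=: a != c

Step 3 incorrectly applies transitivity to the '!=' relation. Transitivity states: if a R b and b R c, then a R c. However, '!=' is not transitive. Counterexample: 1 != 3 and 3 != 1, but 1 = 1 (both equal 1). Transitivity holds for relations like <, <=, =, but not for !=.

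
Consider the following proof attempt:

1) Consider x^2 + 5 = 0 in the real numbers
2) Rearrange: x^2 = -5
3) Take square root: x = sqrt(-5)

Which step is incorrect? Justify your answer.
Step 3: Take square root: x = sqrt(-5)

Step 3 takes the square root of -5, which is negative. In the real number system, the square root of a negative number is undefined. The equation x^2 + 5 = 0 has no real solutions. Square roots of negative numbers only exist in the complex numbers.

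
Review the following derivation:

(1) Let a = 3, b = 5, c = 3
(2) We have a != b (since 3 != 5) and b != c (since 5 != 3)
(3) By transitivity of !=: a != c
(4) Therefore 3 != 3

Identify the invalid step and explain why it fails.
Step 3: By transitivity of !=: a != c

Step 3 incorrectly applies transitivity to the '!=' relation. Transitivity states: if a R b and b R c, then a R c. However, '!=' is not transitive. Counterexample: 3 != 5 and 5 != 3, but 3 = 3 (both equal 3). Transitivity holds for relations like <, <=, =, but not for !=.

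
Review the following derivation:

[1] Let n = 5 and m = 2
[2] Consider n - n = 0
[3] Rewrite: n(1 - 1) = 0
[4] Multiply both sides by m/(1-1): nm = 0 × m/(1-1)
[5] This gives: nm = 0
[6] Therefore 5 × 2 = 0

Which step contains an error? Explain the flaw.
Step 4: Multiply both sides by m/(1-1): nm = 0 × m/(1-1)

Step 4 multiplies both sides by m/(1-1). However, 1-1 = 0, so this is multiplication by m/0, which is undefined. We cannot multiply by an undefined expression.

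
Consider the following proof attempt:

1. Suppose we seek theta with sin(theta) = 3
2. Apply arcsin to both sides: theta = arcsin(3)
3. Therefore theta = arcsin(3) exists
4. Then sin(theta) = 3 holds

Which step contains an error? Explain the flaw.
Step 2: Apply arcsin to both sides: theta = arcsin(3)

Step 2 applies arcsin to 3. However, arcsin(x) is only defined for x in [-1, 1] because sin(theta) can only produce values in that range. Since |3| > 1, arcsin(3) is undefined. There is no angle whose sine equals 3.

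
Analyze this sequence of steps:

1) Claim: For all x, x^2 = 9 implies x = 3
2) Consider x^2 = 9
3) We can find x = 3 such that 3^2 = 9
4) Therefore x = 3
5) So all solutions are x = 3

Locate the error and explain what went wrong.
Step 4: Therefore x = 3

Step 4 incorrectly concludes that x = 3 is the only solution. The proof shows that x = 3 is A solution (existence), but does not show it is the ONLY solution (uniqueness). In fact, x = -3 is also a solution since (-3)^2 = 9. Finding one solution doesn't prove there are no others.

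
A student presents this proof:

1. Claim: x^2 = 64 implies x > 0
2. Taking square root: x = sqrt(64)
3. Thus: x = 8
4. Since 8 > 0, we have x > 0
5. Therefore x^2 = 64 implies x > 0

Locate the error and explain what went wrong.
Step 2: Taking square root: x = sqrt(64)

Step 2 takes the square root and assumes the positive root only. The equation x^2 = 64 actually has two solutions: x = 8 and x = -8. The proof silently assumes x > 0 without justification, then uses this assumption to conclude x > 0, which is circular. The counterexample x = -8 shows the claim is false.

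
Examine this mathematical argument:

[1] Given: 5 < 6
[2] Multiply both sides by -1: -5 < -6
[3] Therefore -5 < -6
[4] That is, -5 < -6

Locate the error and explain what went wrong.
Step 2: Multiply both sides by -1: -5 < -6

Step 2 multiplies both sides by -1 but fails to reverse the inequality sign. When multiplying (or dividing) an inequality by a negative number, the direction must be reversed. Since 5 < 6, we should get -5 > -6, i.e., -5 > -6.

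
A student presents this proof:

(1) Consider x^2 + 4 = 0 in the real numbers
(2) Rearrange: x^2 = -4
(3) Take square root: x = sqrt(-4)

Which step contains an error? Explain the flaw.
Step 3: Take square root: x = sqrt(-4)

Step 3 takes the square root of -4, which is negative. In the real number system, the square root of a negative number is undefined. The equation x^2 + 4 = 0 has no real solutions. Square roots of negative numbers only exist in the complex numbers.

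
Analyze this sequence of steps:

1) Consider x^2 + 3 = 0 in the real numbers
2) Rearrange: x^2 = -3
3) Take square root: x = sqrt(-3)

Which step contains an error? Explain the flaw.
Step 3: Take square root: x = sqrt(-3)

Step 3 takes the square root of -3, which is negative. In the real number system, the square root of a negative number is undefined. The equation x^2 + 3 = 0 has no real solutions. Square roots of negative numbers only exist in the complex numbers.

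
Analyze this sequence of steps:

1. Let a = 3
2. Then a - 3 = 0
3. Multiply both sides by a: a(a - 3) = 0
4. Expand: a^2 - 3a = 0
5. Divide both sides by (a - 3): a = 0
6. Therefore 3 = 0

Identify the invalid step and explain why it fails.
Step 5: Divide both sides by (a - 3): a = 0

Step 5 divides both sides by (a - 3). However, since a = 3, we have (a - 3) = 0. Division by zero is undefined, making this step invalid.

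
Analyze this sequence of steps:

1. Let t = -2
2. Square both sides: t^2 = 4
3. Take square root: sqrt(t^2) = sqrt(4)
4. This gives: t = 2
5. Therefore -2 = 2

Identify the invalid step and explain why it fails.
Step 4: This gives: t = 2

Step 4 incorrectly states that sqrt(t^2) = t. The correct identity is sqrt(t^2) = |t|. Since t = -2 < 0, we have sqrt(t^2) = |-2| = 2, not t = -2.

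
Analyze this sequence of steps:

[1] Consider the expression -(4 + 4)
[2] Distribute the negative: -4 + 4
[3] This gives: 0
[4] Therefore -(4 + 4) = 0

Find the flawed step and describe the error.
Step 2: Distribute the negative: -4 + 4

Step 2 incorrectly distributes the negative sign. The correct distribution is -(4 + 4) = -4 - 4 = -8. The negative must be applied to both terms, not just the first. The error treats -(4 + 4) as -4 + 4, which equals 0 instead of -8.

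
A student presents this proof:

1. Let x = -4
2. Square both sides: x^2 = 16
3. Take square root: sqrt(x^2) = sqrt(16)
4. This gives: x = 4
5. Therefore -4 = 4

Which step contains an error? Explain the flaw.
Step 4: This gives: x = 4

Step 4 incorrectly states that sqrt(x^2) = x. The correct identity is sqrt(x^2) = |x|. Since x = -4 < 0, we have sqrt(x^2) = |-4| = 4, not x = -4.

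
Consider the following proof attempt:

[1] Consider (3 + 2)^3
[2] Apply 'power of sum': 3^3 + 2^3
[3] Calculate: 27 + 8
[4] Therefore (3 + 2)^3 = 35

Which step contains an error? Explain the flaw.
Step 2: Apply 'power of sum': 3^3 + 2^3

Step 2 incorrectly applies a non-existent rule '(a+b)^n = a^n + b^n'. This is false in general. The correct expansion uses the binomial theorem. The actual value is (3 + 2)^3 = 5^3 = 125, not 35.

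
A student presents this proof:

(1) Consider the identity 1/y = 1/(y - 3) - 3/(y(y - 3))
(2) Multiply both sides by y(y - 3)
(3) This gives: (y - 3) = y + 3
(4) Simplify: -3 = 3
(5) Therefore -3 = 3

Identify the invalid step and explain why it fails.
Step 3: This gives: (y - 3) = y + 3

Step 3 makes a sign error when clearing denominators. Multiplying -3/(y(y - 3)) by y(y - 3) gives -3, not +3. The correct result is (y - 3) = y - 3, which is trivially true, not (y - 3) = y + 3. (Step 1 is a valid identity: 1/(y - 3) - 3/(y(y - 3)) = (y - 3)/(y(y - 3)) = 1/y.)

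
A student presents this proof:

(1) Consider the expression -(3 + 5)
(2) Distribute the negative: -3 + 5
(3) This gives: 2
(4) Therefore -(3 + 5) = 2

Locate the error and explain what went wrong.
Step 2: Distribute the negative: -3 + 5

Step 2 incorrectly distributes the negative sign. The correct distribution is -(3 + 5) = -3 - 5 = -8. The negative must be applied to both terms, not just the first. The error treats -(3 + 5) as -3 + 5, which equals 2 instead of -8.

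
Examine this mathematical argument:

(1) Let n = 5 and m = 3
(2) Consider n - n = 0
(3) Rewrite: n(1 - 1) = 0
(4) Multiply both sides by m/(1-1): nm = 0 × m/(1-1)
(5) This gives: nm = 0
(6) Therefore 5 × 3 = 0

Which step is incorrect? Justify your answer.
Step 4: Multiply both sides by m/(1-1): nm = 0 × m/(1-1)

Step 4 multiplies both sides by m/(1-1). However, 1-1 = 0, so this is multiplication by m/0, which is undefined. We cannot multiply by an undefined expression.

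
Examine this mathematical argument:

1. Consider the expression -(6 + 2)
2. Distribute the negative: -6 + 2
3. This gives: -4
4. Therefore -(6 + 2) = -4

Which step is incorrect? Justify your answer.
Step 2: Distribute the negative: -6 + 2

Step 2 incorrectly distributes the negative sign. The correct distribution is -(6 + 2) = -6 - 2 = -8. The negative must be applied to both terms, not just the first. The error treats -(6 + 2) as -6 + 2, which equals -4 instead of -8.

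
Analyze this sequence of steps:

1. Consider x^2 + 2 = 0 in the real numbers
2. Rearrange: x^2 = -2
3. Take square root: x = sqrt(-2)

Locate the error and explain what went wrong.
Step 3: Take square root: x = sqrt(-2)

Step 3 takes the square root of -2, which is negative. In the real number system, the square root of a negative number is undefined. The equation x^2 + 2 = 0 has no real solutions. Square roots of negative numbers only exist in the complex numbers.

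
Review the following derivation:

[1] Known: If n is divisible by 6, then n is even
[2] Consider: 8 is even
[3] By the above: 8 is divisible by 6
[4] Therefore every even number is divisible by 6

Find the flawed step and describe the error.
Step 3: By the above: 8 is divisible by 6

Step 3 commits the fallacy of affirming the consequent. The known fact 'divisible by 6 → even' does NOT imply 'even → divisible by 6'. That would be the converse, which is false. For example, 8 is even but 8 ÷ 6 = 1.33, which is not an integer.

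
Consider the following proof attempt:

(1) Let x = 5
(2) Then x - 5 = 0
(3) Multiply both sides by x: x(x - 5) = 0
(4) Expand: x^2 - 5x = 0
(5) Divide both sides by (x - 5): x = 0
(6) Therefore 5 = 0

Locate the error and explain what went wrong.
Step 5: Divide both sides by (x - 5): x = 0

Step 5 divides both sides by (x - 5). However, since x = 5, we have (x - 5) = 0. Division by zero is undefined, making this step invalid.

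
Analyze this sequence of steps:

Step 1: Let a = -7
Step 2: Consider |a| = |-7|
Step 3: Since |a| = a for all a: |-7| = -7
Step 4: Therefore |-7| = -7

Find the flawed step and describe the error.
Step 3: Since |a| = a for all a: |-7| = -7

Step 3 incorrectly states that |a| = a for all a. The correct definition is |a| = a when a >= 0, and |a| = -a when a < 0. Since -7 < 0, we have |-7| = -(-7) = 7, not -7.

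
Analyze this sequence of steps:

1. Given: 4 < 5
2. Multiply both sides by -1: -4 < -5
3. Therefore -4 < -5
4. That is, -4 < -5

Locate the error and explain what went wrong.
Step 2: Multiply both sides by -1: -4 < -5

Step 2 multiplies both sides by -1 but fails to reverse the inequality sign. When multiplying (or dividing) an inequality by a negative number, the direction must be reversed. Since 4 < 5, we should get -4 > -5, i.e., -4 > -5.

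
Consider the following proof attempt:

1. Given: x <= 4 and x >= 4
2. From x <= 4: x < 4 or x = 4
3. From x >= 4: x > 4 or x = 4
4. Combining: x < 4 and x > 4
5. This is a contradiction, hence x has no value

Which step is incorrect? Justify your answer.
Step 4: Combining: x < 4 and x > 4

Step 4 incorrectly combines the conditions. From x <= 4 and x >= 4, the intersection is x = 4. The error treats the 'or' cases as 'and' requirements. The correct conclusion is that x = 4 is the unique solution, not that no solution exists.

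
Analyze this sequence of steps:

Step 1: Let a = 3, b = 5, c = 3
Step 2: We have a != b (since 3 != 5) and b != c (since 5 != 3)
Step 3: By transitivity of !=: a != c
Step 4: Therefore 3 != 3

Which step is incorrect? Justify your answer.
Step 3: By transitivity of !=: a != c

Step 3 incorrectly applies transitivity to the '!=' relation. Transitivity states: if a R b and b R c, then a R c. However, '!=' is not transitive. Counterexample: 3 != 5 and 5 != 3, but 3 = 3 (both equal 3). Transitivity holds for relations like <, <=, =, but not for !=.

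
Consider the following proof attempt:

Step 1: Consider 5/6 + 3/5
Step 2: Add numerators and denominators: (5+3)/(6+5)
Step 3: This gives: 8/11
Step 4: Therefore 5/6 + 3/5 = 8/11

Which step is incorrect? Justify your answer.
Step 2: Add numerators and denominators: (5+3)/(6+5)

Step 2 incorrectly adds fractions by separately adding numerators and denominators. This is wrong. The correct method requires a common denominator: 5/6 + 3/5 = (5×5 + 3×6)/(6×5) = 43/30 = 43/30. The method used gives 8/11, which is different.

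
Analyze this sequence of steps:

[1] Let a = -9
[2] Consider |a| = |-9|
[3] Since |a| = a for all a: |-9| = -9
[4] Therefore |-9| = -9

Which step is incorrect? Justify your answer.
Step 3: Since |a| = a for all a: |-9| = -9

Step 3 incorrectly states that |a| = a for all a. The correct definition is |a| = a when a >= 0, and |a| = -a when a < 0. Since -9 < 0, we have |-9| = -(-9) = 9, not -9.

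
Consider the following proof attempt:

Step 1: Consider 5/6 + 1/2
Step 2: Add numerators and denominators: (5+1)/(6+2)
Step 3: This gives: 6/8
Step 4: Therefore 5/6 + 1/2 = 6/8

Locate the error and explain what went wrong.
Step 2: Add numerators and denominators: (5+1)/(6+2)

Step 2 incorrectly adds fractions by separately adding numerators and denominators. This is wrong. The correct method requires a common denominator: 5/6 + 1/2 = (5×2 + 1×6)/(6×2) = 16/12 = 4/3. The method used gives 6/8, which is different.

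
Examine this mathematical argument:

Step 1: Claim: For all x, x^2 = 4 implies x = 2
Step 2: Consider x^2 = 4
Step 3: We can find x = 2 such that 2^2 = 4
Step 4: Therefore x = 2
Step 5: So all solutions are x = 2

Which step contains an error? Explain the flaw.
Step 4: Therefore x = 2

Step 4 incorrectly concludes that x = 2 is the only solution. The proof shows that x = 2 is A solution (existence), but does not show it is the ONLY solution (uniqueness). In fact, x = -2 is also a solution since (-2)^2 = 4. Finding one solution doesn't prove there are no others.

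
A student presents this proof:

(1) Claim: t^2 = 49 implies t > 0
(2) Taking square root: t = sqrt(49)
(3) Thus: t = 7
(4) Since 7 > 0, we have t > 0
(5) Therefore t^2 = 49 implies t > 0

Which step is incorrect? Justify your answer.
Step 2: Taking square root: t = sqrt(49)

Step 2 takes the square root and assumes the positive root only. The equation t^2 = 49 actually has two solutions: t = 7 and t = -7. The proof silently assumes t > 0 without justification, then uses this assumption to conclude t > 0, which is circular. The counterexample t = -7 shows the claim is false.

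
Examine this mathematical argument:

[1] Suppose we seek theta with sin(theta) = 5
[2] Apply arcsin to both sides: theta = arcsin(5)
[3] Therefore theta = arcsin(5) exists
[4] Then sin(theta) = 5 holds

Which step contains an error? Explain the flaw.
Step 2: Apply arcsin to both sides: theta = arcsin(5)

Step 2 applies arcsin to 5. However, arcsin(x) is only defined for x in [-1, 1] because sin(theta) can only produce values in that range. Since |5| > 1, arcsin(5) is undefined. There is no angle whose sine equals 5.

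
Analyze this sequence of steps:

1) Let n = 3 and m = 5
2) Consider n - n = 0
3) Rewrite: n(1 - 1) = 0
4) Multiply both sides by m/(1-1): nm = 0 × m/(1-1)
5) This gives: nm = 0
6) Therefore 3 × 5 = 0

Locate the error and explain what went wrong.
Step 4: Multiply both sides by m/(1-1): nm = 0 × m/(1-1)

Step 4 multiplies both sides by m/(1-1). However, 1-1 = 0, so this is multiplication by m/0, which is undefined. We cannot multiply by an undefined expression.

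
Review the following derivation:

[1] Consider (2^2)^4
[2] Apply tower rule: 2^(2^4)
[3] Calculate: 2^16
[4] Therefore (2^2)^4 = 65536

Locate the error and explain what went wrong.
Step 2: Apply tower rule: 2^(2^4)

Step 2 incorrectly states that (a^b)^c = a^(b^c). The correct rule is (a^b)^c = a^(b×c). The actual value is (2^2)^4 = 2^8 = 256, not 2^16 = 65536.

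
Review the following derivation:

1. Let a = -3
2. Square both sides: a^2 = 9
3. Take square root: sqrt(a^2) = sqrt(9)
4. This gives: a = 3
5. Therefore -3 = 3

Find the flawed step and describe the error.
Step 4: This gives: a = 3

Step 4 incorrectly states that sqrt(a^2) = a. The correct identity is sqrt(a^2) = |a|. Since a = -3 < 0, we have sqrt(a^2) = |-3| = 3, not a = -3.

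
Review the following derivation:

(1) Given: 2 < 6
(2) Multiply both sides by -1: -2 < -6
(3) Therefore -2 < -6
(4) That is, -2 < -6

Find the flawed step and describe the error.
Step 2: Multiply both sides by -1: -2 < -6

Step 2 multiplies both sides by -1 but fails to reverse the inequality sign. When multiplying (or dividing) an inequality by a negative number, the direction must be reversed. Since 2 < 6, we should get -2 > -6, i.e., -2 > -6.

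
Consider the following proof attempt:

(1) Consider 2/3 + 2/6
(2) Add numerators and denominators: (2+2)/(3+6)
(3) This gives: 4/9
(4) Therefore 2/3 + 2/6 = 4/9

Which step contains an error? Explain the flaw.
Step 2: Add numerators and denominators: (2+2)/(3+6)

Step 2 incorrectly adds fractions by separately adding numerators and denominators. This is wrong. The correct method requires a common denominator: 2/3 + 2/6 = (2×6 + 2×3)/(3×6) = 18/18 = 1. The method used gives 4/9, which is different.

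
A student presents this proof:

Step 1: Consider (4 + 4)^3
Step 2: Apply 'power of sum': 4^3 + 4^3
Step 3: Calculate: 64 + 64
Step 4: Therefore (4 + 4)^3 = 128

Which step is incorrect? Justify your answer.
Step 2: Apply 'power of sum': 4^3 + 4^3

Step 2 incorrectly applies a non-existent rule '(a+b)^n = a^n + b^n'. This is false in general. The correct expansion uses the binomial theorem. The actual value is (4 + 4)^3 = 8^3 = 512, not 128.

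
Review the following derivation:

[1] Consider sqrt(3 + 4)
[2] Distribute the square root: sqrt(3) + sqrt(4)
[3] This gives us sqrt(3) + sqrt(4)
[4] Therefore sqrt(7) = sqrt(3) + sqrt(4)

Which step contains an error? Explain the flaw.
Step 2: Distribute the square root: sqrt(3) + sqrt(4)

Step 2 incorrectly 'distributes' the square root over addition. The square root function does not distribute: sqrt(a + b) ≠ sqrt(a) + sqrt(b). In fact, sqrt(3 + 4) = sqrt(7) ≈ 2.6458, while sqrt(3) + sqrt(4) ≈ 3.7321.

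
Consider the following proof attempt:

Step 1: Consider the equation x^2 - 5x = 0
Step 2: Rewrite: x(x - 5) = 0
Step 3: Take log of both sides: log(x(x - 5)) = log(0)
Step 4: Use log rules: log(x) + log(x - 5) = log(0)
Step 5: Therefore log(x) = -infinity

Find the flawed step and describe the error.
Step 3: Take log of both sides: log(x(x - 5)) = log(0)

Step 3 takes the logarithm of both sides, resulting in log(0) on the right side. The logarithm is only defined for positive numbers; log(0) is undefined (approaches negative infinity). This operation is invalid.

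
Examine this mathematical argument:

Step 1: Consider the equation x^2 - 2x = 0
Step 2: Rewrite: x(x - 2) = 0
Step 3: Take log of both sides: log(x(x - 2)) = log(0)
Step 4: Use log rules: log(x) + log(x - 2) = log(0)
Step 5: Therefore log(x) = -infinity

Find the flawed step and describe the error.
Step 3: Take log of both sides: log(x(x - 2)) = log(0)

Step 3 takes the logarithm of both sides, resulting in log(0) on the right side. The logarithm is only defined for positive numbers; log(0) is undefined (approaches negative infinity). This operation is invalid.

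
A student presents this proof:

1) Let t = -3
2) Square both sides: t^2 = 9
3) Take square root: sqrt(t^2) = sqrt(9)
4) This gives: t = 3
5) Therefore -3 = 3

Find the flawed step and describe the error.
Step 4: This gives: t = 3

Step 4 incorrectly states that sqrt(t^2) = t. The correct identity is sqrt(t^2) = |t|. Since t = -3 < 0, we have sqrt(t^2) = |-3| = 3, not t = -3.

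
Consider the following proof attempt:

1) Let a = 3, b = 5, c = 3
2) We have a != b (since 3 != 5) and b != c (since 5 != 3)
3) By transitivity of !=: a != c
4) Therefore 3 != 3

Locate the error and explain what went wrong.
Step 3: By transitivity of !=: a != c

Step 3 incorrectly applies transitivity to the '!=' relation. Transitivity states: if a R b and b R c, then a R c. However, '!=' is not transitive. Counterexample: 3 != 5 and 5 != 3, but 3 = 3 (both equal 3). Transitivity holds for relations like <, <=, =, but not for !=.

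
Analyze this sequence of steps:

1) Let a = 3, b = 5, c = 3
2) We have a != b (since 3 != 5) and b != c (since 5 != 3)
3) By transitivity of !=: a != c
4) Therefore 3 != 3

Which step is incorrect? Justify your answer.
Step 3: By transitivity of !=: a != c

Step 3 incorrectly applies transitivity to the '!=' relation. Transitivity states: if a R b and b R c, then a R c. However, '!=' is not transitive. Counterexample: 3 != 5 and 5 != 3, but 3 = 3 (both equal 3). Transitivity holds for relations like <, <=, =, but not for !=.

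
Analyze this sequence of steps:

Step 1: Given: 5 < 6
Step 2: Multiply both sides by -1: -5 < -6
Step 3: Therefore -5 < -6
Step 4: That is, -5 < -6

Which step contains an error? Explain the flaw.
Step 2: Multiply both sides by -1: -5 < -6

Step 2 multiplies both sides by -1 but fails to reverse the inequality sign. When multiplying (or dividing) an inequality by a negative number, the direction must be reversed. Since 5 < 6, we should get -5 > -6, i.e., -5 > -6.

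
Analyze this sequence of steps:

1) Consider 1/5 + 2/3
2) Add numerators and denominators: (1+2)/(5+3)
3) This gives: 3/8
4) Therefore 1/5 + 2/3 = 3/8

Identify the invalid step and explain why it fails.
Step 2: Add numerators and denominators: (1+2)/(5+3)

Step 2 incorrectly adds fractions by separately adding numerators and denominators. This is wrong. The correct method requires a common denominator: 1/5 + 2/3 = (1×3 + 2×5)/(5×3) = 13/15 = 13/15. The method used gives 3/8, which is different.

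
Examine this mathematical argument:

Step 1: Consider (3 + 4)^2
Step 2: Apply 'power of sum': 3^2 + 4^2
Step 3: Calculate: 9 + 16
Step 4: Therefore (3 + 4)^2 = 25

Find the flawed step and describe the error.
Step 2: Apply 'power of sum': 3^2 + 4^2

Step 2 incorrectly applies a non-existent rule '(a+b)^n = a^n + b^n'. This is false in general. The correct expansion uses the binomial theorem. The actual value is (3 + 4)^2 = 7^2 = 49, not 25.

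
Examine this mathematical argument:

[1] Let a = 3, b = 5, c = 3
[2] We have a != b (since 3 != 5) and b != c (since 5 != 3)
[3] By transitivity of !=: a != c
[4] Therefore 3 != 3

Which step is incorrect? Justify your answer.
Step 3: By transitivity of !=: a != c

Step 3 incorrectly applies transitivity to the '!=' relation. Transitivity states: if a R b and b R c, then a R c. However, '!=' is not transitive. Counterexample: 3 != 5 and 5 != 3, but 3 = 3 (both equal 3). Transitivity holds for relations like <, <=, =, but not for !=.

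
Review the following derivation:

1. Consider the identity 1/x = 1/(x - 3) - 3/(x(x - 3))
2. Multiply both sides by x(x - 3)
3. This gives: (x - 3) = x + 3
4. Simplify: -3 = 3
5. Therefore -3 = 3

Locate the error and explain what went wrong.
Step 3: This gives: (x - 3) = x + 3

Step 3 makes a sign error when clearing denominators. Multiplying -3/(x(x - 3)) by x(x - 3) gives -3, not +3. The correct result is (x - 3) = x - 3, which is trivially true, not (x - 3) = x + 3. (Step 1 is a valid identity: 1/(x - 3) - 3/(x(x - 3)) = (x - 3)/(x(x - 3)) = 1/x.)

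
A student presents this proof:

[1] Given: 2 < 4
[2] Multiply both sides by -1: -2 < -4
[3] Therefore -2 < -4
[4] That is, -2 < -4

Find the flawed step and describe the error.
Step 2: Multiply both sides by -1: -2 < -4

Step 2 multiplies both sides by -1 but fails to reverse the inequality sign. When multiplying (or dividing) an inequality by a negative number, the direction must be reversed. Since 2 < 4, we should get -2 > -4, i.e., -2 > -4.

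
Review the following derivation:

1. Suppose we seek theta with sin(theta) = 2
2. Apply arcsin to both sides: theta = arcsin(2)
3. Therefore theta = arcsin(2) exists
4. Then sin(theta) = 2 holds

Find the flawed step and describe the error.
Step 2: Apply arcsin to both sides: theta = arcsin(2)

Step 2 applies arcsin to 2. However, arcsin(x) is only defined for x in [-1, 1] because sin(theta) can only produce values in that range. Since |2| > 1, arcsin(2) is undefined. There is no angle whose sine equals 2.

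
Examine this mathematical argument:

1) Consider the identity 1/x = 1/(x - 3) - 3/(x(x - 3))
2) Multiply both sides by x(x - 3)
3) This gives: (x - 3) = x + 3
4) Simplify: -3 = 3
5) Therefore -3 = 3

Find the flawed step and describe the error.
Step 3: This gives: (x - 3) = x + 3

Step 3 makes a sign error when clearing denominators. Multiplying -3/(x(x - 3)) by x(x - 3) gives -3, not +3. The correct result is (x - 3) = x - 3, which is trivially true, not (x - 3) = x + 3. (Step 1 is a valid identity: 1/(x - 3) - 3/(x(x - 3)) = (x - 3)/(x(x - 3)) = 1/x.)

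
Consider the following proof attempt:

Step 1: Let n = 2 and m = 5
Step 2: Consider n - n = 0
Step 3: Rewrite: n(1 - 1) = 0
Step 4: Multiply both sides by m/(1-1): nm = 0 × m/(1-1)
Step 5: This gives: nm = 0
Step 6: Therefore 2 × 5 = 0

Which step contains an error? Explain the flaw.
Step 4: Multiply both sides by m/(1-1): nm = 0 × m/(1-1)

Step 4 multiplies both sides by m/(1-1). However, 1-1 = 0, so this is multiplication by m/0, which is undefined. We cannot multiply by an undefined expression.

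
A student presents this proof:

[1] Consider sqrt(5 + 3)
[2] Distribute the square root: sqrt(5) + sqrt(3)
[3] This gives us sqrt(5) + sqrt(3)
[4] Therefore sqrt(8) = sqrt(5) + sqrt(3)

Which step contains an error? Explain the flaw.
Step 2: Distribute the square root: sqrt(5) + sqrt(3)

Step 2 incorrectly 'distributes' the square root over addition. The square root function does not distribute: sqrt(a + b) ≠ sqrt(a) + sqrt(b). In fact, sqrt(5 + 3) = sqrt(8) ≈ 2.8284, while sqrt(5) + sqrt(3) ≈ 3.9681.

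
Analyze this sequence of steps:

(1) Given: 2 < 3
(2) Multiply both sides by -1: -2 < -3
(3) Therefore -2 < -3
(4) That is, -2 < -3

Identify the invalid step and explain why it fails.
Step 2: Multiply both sides by -1: -2 < -3

Step 2 multiplies both sides by -1 but fails to reverse the inequality sign. When multiplying (or dividing) an inequality by a negative number, the direction must be reversed. Since 2 < 3, we should get -2 > -3, i.e., -2 > -3.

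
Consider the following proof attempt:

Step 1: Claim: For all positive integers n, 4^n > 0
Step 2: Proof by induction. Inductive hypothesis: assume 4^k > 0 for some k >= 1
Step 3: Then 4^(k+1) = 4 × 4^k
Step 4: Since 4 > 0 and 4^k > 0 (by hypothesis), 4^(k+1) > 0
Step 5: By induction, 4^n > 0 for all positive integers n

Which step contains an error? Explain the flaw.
Step 5: By induction, 4^n > 0 for all positive integers n

Step 5 concludes the proof by induction, but no base case was ever established. A valid induction proof requires: (1) a base case proving 4^1 > 0, and (2) an inductive step showing IF 4^k > 0 THEN 4^(k+1) > 0. Steps 2-4 correctly establish the inductive step, but without the base case the conclusion in step 5 does not follow.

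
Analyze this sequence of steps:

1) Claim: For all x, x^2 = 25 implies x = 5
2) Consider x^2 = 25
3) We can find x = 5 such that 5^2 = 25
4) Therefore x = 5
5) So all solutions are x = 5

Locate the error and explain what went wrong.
Step 4: Therefore x = 5

Step 4 incorrectly concludes that x = 5 is the only solution. The proof shows that x = 5 is A solution (existence), but does not show it is the ONLY solution (uniqueness). In fact, x = -5 is also a solution since (-5)^2 = 25. Finding one solution doesn't prove there are no others.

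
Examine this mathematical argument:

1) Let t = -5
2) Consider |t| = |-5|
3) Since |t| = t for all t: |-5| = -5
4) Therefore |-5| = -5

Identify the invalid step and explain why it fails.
Step 3: Since |t| = t for all t: |-5| = -5

Step 3 incorrectly states that |t| = t for all t. The correct definition is |t| = t when t >= 0, and |t| = -t when t < 0. Since -5 < 0, we have |-5| = -(-5) = 5, not -5.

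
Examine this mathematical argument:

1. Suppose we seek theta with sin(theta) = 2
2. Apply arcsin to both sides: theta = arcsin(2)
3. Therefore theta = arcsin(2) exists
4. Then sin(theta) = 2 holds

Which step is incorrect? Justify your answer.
Step 2: Apply arcsin to both sides: theta = arcsin(2)

Step 2 applies arcsin to 2. However, arcsin(x) is only defined for x in [-1, 1] because sin(theta) can only produce values in that range. Since |2| > 1, arcsin(2) is undefined. There is no angle whose sine equals 2.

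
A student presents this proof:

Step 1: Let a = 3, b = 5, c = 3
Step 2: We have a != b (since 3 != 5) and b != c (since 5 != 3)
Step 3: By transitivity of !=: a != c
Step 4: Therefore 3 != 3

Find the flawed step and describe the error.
Step 3: By transitivity of !=: a != c

Step 3 incorrectly applies transitivity to the '!=' relation. Transitivity states: if a R b and b R c, then a R c. However, '!=' is not transitive. Counterexample: 3 != 5 and 5 != 3, but 3 = 3 (both equal 3). Transitivity holds for relations like <, <=, =, but not for !=.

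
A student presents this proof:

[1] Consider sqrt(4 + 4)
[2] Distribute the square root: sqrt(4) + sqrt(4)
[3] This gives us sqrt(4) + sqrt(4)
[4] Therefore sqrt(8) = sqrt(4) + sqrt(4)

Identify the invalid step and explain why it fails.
Step 2: Distribute the square root: sqrt(4) + sqrt(4)

Step 2 incorrectly 'distributes' the square root over addition. The square root function does not distribute: sqrt(a + b) ≠ sqrt(a) + sqrt(b). In fact, sqrt(4 + 4) = sqrt(8) ≈ 2.8284, while sqrt(4) + sqrt(4) ≈ 4.0000.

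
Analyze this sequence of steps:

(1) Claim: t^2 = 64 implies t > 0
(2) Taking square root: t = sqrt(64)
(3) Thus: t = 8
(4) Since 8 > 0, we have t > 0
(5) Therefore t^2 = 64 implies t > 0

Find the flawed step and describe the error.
Step 2: Taking square root: t = sqrt(64)

Step 2 takes the square root and assumes the positive root only. The equation t^2 = 64 actually has two solutions: t = 8 and t = -8. The proof silently assumes t > 0 without justification, then uses this assumption to conclude t > 0, which is circular. The counterexample t = -8 shows the claim is false.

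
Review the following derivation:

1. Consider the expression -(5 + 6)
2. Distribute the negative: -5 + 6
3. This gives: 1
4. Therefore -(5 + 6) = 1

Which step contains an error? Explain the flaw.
Step 2: Distribute the negative: -5 + 6

Step 2 incorrectly distributes the negative sign. The correct distribution is -(5 + 6) = -5 - 6 = -11. The negative must be applied to both terms, not just the first. The error treats -(5 + 6) as -5 + 6, which equals 1 instead of -11.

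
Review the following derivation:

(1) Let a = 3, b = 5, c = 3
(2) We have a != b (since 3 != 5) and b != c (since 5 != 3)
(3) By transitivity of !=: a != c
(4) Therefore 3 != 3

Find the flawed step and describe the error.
Step 3: By transitivity of !=: a != c

Step 3 incorrectly applies transitivity to the '!=' relation. Transitivity states: if a R b and b R c, then a R c. However, '!=' is not transitive. Counterexample: 3 != 5 and 5 != 3, but 3 = 3 (both equal 3). Transitivity holds for relations like <, <=, =, but not for !=.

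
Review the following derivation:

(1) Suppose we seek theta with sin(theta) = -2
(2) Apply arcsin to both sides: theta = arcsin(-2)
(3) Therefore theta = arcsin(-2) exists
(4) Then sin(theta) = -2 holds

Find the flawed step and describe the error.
Step 2: Apply arcsin to both sides: theta = arcsin(-2)

Step 2 applies arcsin to -2. However, arcsin(x) is only defined for x in [-1, 1] because sin(theta) can only produce values in that range. Since |-2| > 1, arcsin(-2) is undefined. There is no angle whose sine equals -2.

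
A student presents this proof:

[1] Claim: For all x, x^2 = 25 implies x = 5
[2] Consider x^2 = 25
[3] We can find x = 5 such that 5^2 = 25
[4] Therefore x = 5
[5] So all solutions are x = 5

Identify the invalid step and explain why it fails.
Step 4: Therefore x = 5

Step 4 incorrectly concludes that x = 5 is the only solution. The proof shows that x = 5 is A solution (existence), but does not show it is the ONLY solution (uniqueness). In fact, x = -5 is also a solution since (-5)^2 = 25. Finding one solution doesn't prove there are no others.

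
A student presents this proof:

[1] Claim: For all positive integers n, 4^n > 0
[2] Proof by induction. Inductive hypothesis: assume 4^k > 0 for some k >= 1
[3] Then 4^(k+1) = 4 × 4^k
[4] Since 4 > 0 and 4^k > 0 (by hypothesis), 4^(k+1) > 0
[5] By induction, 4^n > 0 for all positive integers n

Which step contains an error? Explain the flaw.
Step 5: By induction, 4^n > 0 for all positive integers n

Step 5 concludes the proof by induction, but no base case was ever established. A valid induction proof requires: (1) a base case proving 4^1 > 0, and (2) an inductive step showing IF 4^k > 0 THEN 4^(k+1) > 0. Steps 2-4 correctly establish the inductive step, but without the base case the conclusion in step 5 does not follow.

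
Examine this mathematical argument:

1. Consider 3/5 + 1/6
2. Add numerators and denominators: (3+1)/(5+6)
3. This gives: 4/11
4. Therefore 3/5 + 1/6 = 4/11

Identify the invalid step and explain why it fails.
Step 2: Add numerators and denominators: (3+1)/(5+6)

Step 2 incorrectly adds fractions by separately adding numerators and denominators. This is wrong. The correct method requires a common denominator: 3/5 + 1/6 = (3×6 + 1×5)/(5×6) = 23/30 = 23/30. The method used gives 4/11, which is different.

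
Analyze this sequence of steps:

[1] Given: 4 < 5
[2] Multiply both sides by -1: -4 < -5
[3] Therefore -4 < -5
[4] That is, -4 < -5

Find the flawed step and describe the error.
Step 2: Multiply both sides by -1: -4 < -5

Step 2 multiplies both sides by -1 but fails to reverse the inequality sign. When multiplying (or dividing) an inequality by a negative number, the direction must be reversed. Since 4 < 5, we should get -4 > -5, i.e., -4 > -5.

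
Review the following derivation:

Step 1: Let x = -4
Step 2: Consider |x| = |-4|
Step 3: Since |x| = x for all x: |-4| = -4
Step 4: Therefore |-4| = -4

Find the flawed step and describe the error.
Step 3: Since |x| = x for all x: |-4| = -4

Step 3 incorrectly states that |x| = x for all x. The correct definition is |x| = x when x >= 0, and |x| = -x when x < 0. Since -4 < 0, we have |-4| = -(-4) = 4, not -4.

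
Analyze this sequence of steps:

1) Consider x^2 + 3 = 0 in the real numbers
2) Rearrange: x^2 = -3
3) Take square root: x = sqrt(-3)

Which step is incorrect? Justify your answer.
Step 3: Take square root: x = sqrt(-3)

Step 3 takes the square root of -3, which is negative. In the real number system, the square root of a negative number is undefined. The equation x^2 + 3 = 0 has no real solutions. Square roots of negative numbers only exist in the complex numbers.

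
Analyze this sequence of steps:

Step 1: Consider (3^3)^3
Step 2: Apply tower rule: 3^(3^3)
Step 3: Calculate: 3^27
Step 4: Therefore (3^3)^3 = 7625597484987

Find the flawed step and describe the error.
Step 2: Apply tower rule: 3^(3^3)

Step 2 incorrectly states that (a^b)^c = a^(b^c). The correct rule is (a^b)^c = a^(b×c). The actual value is (3^3)^3 = 3^9 = 19683, not 3^27 = 7625597484987.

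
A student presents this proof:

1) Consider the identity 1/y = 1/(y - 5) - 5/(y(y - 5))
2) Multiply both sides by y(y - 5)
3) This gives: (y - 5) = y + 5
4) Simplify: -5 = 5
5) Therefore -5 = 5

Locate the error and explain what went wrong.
Step 3: This gives: (y - 5) = y + 5

Step 3 makes a sign error when clearing denominators. Multiplying -5/(y(y - 5)) by y(y - 5) gives -5, not +5. The correct result is (y - 5) = y - 5, which is trivially true, not (y - 5) = y + 5. (Step 1 is a valid identity: 1/(y - 5) - 5/(y(y - 5)) = (y - 5)/(y(y - 5)) = 1/y.)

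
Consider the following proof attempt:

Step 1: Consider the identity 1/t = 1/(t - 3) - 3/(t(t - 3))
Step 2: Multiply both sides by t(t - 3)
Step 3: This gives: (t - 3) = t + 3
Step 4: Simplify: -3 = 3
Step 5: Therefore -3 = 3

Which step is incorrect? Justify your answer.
Step 3: This gives: (t - 3) = t + 3

Step 3 makes a sign error when clearing denominators. Multiplying -3/(t(t - 3)) by t(t - 3) gives -3, not +3. The correct result is (t - 3) = t - 3, which is trivially true, not (t - 3) = t + 3. (Step 1 is a valid identity: 1/(t - 3) - 3/(t(t - 3)) = (t - 3)/(t(t - 3)) = 1/t.)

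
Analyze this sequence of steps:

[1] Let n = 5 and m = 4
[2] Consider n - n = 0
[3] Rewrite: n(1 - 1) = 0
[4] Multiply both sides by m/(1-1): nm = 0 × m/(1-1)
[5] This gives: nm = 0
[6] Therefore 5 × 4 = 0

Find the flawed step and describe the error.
Step 4: Multiply both sides by m/(1-1): nm = 0 × m/(1-1)

Step 4 multiplies both sides by m/(1-1). However, 1-1 = 0, so this is multiplication by m/0, which is undefined. We cannot multiply by an undefined expression.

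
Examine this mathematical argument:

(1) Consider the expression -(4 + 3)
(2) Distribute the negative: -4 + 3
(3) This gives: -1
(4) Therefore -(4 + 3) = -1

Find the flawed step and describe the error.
Step 2: Distribute the negative: -4 + 3

Step 2 incorrectly distributes the negative sign. The correct distribution is -(4 + 3) = -4 - 3 = -7. The negative must be applied to both terms, not just the first. The error treats -(4 + 3) as -4 + 3, which equals -1 instead of -7.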